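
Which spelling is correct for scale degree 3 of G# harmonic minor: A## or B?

B

Each scale degree takes a distinct letter name. Degree 3 of a scale on G must use the letter B.
B and A## are enharmonically the same pitch, but only B uses the letter B, so it is the correct spelling here.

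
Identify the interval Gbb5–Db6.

augmented fifth

Counting letters G–A–B–C–D gives a fifth.
Gbb→Db = 8 semitones, 1 wider than the perfect fifth (7), so augmented.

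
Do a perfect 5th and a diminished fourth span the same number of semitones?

A perfect fifth spans 7 semitones; a diminished fourth spans 4.
The spans differ, so they are not enharmonic equivalents.

No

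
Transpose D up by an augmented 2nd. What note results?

D up a major second is E, so the target letter is E.
From D, an augmented second is 3 semitones up: E#.

E#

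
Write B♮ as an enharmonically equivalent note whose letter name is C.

B is pitch class 11. The letter C alone is pitch class 0.
To reach pitch class 11 from C requires an offset of -1 semitone, i.e. flat: Cb.

Cb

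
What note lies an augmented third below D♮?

D down a major third is Bb, so the target letter is B.
From D, an augmented third is 5 semitones down: Bbb.

Bbb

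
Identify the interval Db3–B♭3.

major sixth

Counting letters D–E–F–G–A–B gives a sixth.
Db→Bb = 9 semitones, exactly the major sixth.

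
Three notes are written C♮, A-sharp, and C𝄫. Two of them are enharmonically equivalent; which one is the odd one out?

C

In 12-tone equal temperament, enharmonic equivalents share a pitch class. C is pitch class 0; A# is pitch class 10; Cbb is pitch class 10.
A# and Cbb share pitch class 10, while C is pitch class 0.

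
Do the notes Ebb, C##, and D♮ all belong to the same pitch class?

Yes

Ebb is pitch class 2; C## is pitch class 2; D is pitch class 2.
All spellings map to pitch class 2, so they are enharmonically equivalent.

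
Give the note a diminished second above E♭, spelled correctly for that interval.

A second above E lands on the letter F.
A diminished second spans 0 semitones, so Eb moves to pitch class 3. On the letter F that is Fbb.

Fbb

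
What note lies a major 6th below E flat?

E down a major sixth is G, so the target letter is G.
From Eb, a major sixth is 9 semitones down: Gb.

Gb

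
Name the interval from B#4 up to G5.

diminished sixth

The letter names run B→G, a span of 5 letter steps, so the interval is some kind of sixth.
B# to G is 7 semitones. A major sixth is 9, so 7 makes it diminished.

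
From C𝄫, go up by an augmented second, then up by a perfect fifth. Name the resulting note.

Ab

An augmented second up from Cbb is Db (letter D, 3 semitones up).
A perfect fifth up from Db is Ab (letter A, 7 semitones up).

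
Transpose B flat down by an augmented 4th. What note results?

Fb

B down a perfect fourth is F#, so the target letter is F.
From Bb, an augmented fourth is 6 semitones down: Fb.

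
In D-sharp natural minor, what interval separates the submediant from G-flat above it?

diminished sixth

The submediant of D# natural minor is B.
B up to Gb: letters B→G make it a sixth; 7 semitones makes it diminished.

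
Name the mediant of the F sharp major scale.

A#

Degree 3 takes the letter 2 steps above F, which is A.
In major, degree 3 sits 4 semitones above the tonic. F# + 4 semitones is pitch class 10, spelled on A as A#.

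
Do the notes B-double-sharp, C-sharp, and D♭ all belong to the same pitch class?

Yes

B## = pitch class 1 and C# = pitch class 1 and Db = pitch class 1 — the same pitch class, so they are enharmonic equivalents.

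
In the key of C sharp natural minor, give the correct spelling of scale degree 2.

The C# natural minor scale runs C# D# E F# G# A B.
Degree 2 is D#.

D#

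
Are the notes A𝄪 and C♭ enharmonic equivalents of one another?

Yes

A## = pitch class 11 and Cb = pitch class 11 — the same pitch class, so they are enharmonic equivalents.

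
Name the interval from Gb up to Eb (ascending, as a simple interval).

major sixth

Counting letters G–A–B–C–D–E gives a sixth.
Gb→Eb = 9 semitones, exactly the major sixth.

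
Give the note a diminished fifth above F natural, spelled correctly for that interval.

Cb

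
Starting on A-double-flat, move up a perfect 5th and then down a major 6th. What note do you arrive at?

Gbb

A perfect fifth up from Abb is Ebb (letter E, 7 semitones up).
A major sixth down from Ebb is Gbb (letter G, 9 semitones down).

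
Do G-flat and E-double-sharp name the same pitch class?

Gb is pitch class 6; E## is pitch class 6.
All spellings map to pitch class 6, so they are enharmonically equivalent.

Yes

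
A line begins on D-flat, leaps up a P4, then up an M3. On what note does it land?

Bb

A perfect fourth up from Db is Gb (letter G, 5 semitones up).
A major third up from Gb is Bb (letter B, 4 semitones up).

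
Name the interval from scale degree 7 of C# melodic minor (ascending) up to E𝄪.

augmented fourth

Scale degree 7 of C# melodic minor (ascending) is B#.
B# up to E##: letters B→E make it a fourth; 6 semitones makes it augmented.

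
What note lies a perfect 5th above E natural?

B

E up a perfect fifth is B, so the target letter is B.
From E, a perfect fifth is 7 semitones up: B.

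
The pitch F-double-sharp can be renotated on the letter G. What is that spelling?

Plain G sits at the same pitch as F##, so on the letter G the same pitch needs a natural: G.

G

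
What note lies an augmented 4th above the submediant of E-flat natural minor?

F

The submediant of Eb natural minor is Cb.
An augmented fourth (6 semitones) above Cb lands on the letter F, giving F.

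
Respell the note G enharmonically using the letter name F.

F##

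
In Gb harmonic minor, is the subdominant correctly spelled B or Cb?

Cb

Each scale degree takes a distinct letter name. Degree 4 of a scale on G must use the letter C.
Cb and B are enharmonically the same pitch, but only Cb uses the letter C, so it is the correct spelling here.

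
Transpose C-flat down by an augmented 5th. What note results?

Fbb

C down a perfect fifth is F, so the target letter is F.
From Cb, an augmented fifth is 8 semitones down: Fbb.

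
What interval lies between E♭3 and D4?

Counting letters E–F–G–A–B–C–D gives a seventh.
Eb→D = 11 semitones, exactly the major seventh.

major seventh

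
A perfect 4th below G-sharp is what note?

D#

G down a perfect fourth is D, so the target letter is D.
From G#, a perfect fourth is 5 semitones down: D#.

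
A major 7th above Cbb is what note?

Bbb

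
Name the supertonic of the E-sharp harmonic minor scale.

Degree 2 takes the letter 1 step above E, which is F.
In harmonic minor, degree 2 sits 2 semitones above the tonic. E# + 2 semitones is pitch class 7, spelled on F as F##.

F##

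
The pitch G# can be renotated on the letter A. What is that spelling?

Ab

G# is pitch class 8. The letter A alone is pitch class 9.
To reach pitch class 8 from A requires an offset of -1 semitone, i.e. flat: Ab.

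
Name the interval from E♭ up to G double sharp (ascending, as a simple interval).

Counting letters E–F–G gives a third.
Eb→G## = 6 semitones, 2 wider than the major third (4), so doubly augmented.

doubly augmented third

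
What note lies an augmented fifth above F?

C#

A fifth above F lands on the letter C.
An augmented fifth spans 8 semitones, so F moves to pitch class 1. On the letter C that is C#.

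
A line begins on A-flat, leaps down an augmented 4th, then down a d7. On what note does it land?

An augmented fourth down from Ab is Ebb (letter E, 6 semitones down).
A diminished seventh down from Ebb is F (letter F, 9 semitones down).

F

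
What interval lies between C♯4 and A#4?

major sixth

Counting letters C–D–E–F–G–A gives a sixth.
C#→A# = 9 semitones, exactly the major sixth.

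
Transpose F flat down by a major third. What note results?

F down a major third is Db, so the target letter is D.
From Fb, a major third is 4 semitones down: Dbb.

Dbb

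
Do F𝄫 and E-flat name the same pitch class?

Yes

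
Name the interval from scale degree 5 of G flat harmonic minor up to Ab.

perfect fifth

Scale degree 5 of Gb harmonic minor is Db.
Db up to Ab: letters D→A make it a fifth; 7 semitones makes it perfect.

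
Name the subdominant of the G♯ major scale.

Degree 4 takes the letter 3 steps above G, which is C.
In major, degree 4 sits 5 semitones above the tonic. G# + 5 semitones is pitch class 1, spelled on C as C#.

C#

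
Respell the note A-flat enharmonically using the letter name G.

G#

Ab is pitch class 8. The letter G alone is pitch class 7.
To reach pitch class 8 from G requires an offset of +1 semitone, i.e. sharp: G#.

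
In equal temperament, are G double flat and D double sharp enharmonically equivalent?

No

Two spellings are enharmonically equivalent only if they share a pitch class.
Here Gbb → 5, D## → 4; 4 ≠ 5, so they are not.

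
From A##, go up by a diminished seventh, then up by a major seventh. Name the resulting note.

A diminished seventh up from A## is G# (letter G, 9 semitones up).
A major seventh up from G# is F## (letter F, 11 semitones up).

F##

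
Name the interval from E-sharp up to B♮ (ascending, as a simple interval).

diminished fifth

Counting letters E–F–G–A–B gives a fifth.
E#→B = 6 semitones, 1 narrower than the perfect fifth (7), so diminished.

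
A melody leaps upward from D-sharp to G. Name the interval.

Counting letters D–E–F–G gives a fourth.
D#→G = 4 semitones, 1 narrower than the perfect fourth (5), so diminished.

diminished fourth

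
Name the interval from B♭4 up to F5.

The letter names run B→F, a span of 4 letter steps, so the interval is some kind of fifth.
Bb to F is 7 semitones. A perfect fifth is 7, so 7 makes it perfect.

perfect fifth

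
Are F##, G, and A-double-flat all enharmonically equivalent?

Yes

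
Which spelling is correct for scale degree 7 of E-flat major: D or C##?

Each scale degree takes a distinct letter name. Degree 7 of a scale on E must use the letter D.
D and C## are enharmonically the same pitch, but only D uses the letter D, so it is the correct spelling here.

D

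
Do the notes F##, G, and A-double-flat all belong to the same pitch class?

Yes

F## = pitch class 7 and G = pitch class 7 and Abb = pitch class 7 — the same pitch class, so they are enharmonic equivalents.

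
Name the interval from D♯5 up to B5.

minor sixth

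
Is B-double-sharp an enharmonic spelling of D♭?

Yes

B## is pitch class 1; Db is pitch class 1.
All spellings map to pitch class 1, so they are enharmonically equivalent.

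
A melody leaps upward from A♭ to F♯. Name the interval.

augmented sixth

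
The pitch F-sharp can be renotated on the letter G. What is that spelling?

Plain G sits 1 semitone above F#, so on the letter G the same pitch needs a flat: Gb.

Gb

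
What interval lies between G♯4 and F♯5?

Counting letters G–A–B–C–D–E–F gives a seventh.
G#→F# = 10 semitones, 1 narrower than the major seventh (11), so minor.

minor seventh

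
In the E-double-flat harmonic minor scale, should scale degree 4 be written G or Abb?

Abb

Each scale degree takes a distinct letter name. Degree 4 of a scale on E must use the letter A.
Abb and G are enharmonically the same pitch, but only Abb uses the letter A, so it is the correct spelling here.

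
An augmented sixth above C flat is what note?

A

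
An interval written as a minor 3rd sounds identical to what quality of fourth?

doubly diminished

A minor third spans 3 semitones.
A fourth spanning 3 semitones is doubly diminished (the perfect fourth is 5).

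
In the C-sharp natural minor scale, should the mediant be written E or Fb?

Each scale degree takes a distinct letter name. Degree 3 of a scale on C must use the letter E.
E and Fb are enharmonically the same pitch, but only E uses the letter E, so it is the correct spelling here.

E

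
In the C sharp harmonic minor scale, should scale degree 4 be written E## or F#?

Each scale degree takes a distinct letter name. Degree 4 of a scale on C must use the letter F.
F# and E## are enharmonically the same pitch, but only F# uses the letter F, so it is the correct spelling here.

F#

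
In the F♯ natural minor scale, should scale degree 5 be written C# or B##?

Each scale degree takes a distinct letter name. Degree 5 of a scale on F must use the letter C.
C# and B## are enharmonically the same pitch, but only C# uses the letter C, so it is the correct spelling here.

C#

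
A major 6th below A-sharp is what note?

A down a major sixth is C, so the target letter is C.
From A#, a major sixth is 9 semitones down: C#.

C#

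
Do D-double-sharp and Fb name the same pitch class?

Yes

D## is pitch class 4; Fb is pitch class 4.
All spellings map to pitch class 4, so they are enharmonically equivalent.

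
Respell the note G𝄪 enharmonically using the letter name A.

Plain A sits at the same pitch as G##, so on the letter A the same pitch needs a natural: A.

A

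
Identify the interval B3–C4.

minor second

Counting letters B–C gives a second.
B→C = 1 semitone, 1 narrower than the major second (2), so minor.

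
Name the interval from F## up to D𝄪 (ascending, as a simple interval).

Counting letters F–G–A–B–C–D gives a sixth.
F##→D## = 9 semitones, exactly the major sixth.

major sixth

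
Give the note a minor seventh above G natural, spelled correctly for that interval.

G up a major seventh is F#, so the target letter is F.
From G, a minor seventh is 10 semitones up: F.

F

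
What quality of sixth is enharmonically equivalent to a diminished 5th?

doubly diminished

A diminished fifth spans 6 semitones.
A sixth spanning 6 semitones is doubly diminished (the major sixth is 9).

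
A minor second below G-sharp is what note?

F##

A second below G lands on the letter F.
A minor second spans 1 semitone, so G# moves to pitch class 7. On the letter F that is F##.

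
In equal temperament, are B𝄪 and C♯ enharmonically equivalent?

Yes

B## = pitch class 1 and C# = pitch class 1 — the same pitch class, so they are enharmonic equivalents.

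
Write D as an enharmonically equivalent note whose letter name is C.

D is pitch class 2. The letter C alone is pitch class 0.
To reach pitch class 2 from C requires an offset of +2 semitones, i.e. double sharp: C##.

C##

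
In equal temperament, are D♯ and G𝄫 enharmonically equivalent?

D# is pitch class 3; Gbb is pitch class 5.
The pitch classes differ (3 vs. 5), so they are not enharmonic equivalents.

No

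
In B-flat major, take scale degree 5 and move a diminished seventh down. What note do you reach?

G#

Scale degree 5 of Bb major is F.
A diminished seventh (9 semitones) below F lands on the letter G, giving G#.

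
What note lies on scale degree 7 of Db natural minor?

Cb

Degree 7 takes the letter 6 steps above D, which is C.
In natural minor, degree 7 sits 10 semitones above the tonic. Db + 10 semitones is pitch class 11, spelled on C as Cb.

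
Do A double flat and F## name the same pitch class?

Yes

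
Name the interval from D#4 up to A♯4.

perfect fifth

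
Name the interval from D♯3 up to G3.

The letter names run D→G, a span of 3 letter steps, so the interval is some kind of fourth.
D# to G is 4 semitones. A perfect fourth is 5, so 4 makes it diminished.

diminished fourth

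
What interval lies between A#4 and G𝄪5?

major seventh

Counting letters A–B–C–D–E–F–G gives a seventh.
A#→G## = 11 semitones, exactly the major seventh.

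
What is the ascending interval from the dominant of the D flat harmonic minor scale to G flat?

minor seventh

The dominant of Db harmonic minor is Ab.
Ab up to Gb: letters A→G make it a seventh; 10 semitones makes it minor.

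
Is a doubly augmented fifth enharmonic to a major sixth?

A doubly augmented fifth spans 9 semitones; a major sixth spans 9.
They are enharmonically equivalent.

Yes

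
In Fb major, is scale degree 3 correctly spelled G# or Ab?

Each scale degree takes a distinct letter name. Degree 3 of a scale on F must use the letter A.
Ab and G# are enharmonically the same pitch, but only Ab uses the letter A, so it is the correct spelling here.

Ab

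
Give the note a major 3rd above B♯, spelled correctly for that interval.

D##

B up a major third is D#, so the target letter is D.
From B#, a major third is 4 semitones up: D##.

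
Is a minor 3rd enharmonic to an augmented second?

A minor third spans 3 semitones; an augmented second spans 3.
They are enharmonically equivalent.

Yes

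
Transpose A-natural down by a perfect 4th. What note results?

A down a perfect fourth is E, so the target letter is E.
From A, a perfect fourth is 5 semitones down: E.

E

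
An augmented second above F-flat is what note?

A second above F lands on the letter G.
An augmented second spans 3 semitones, so Fb moves to pitch class 7. On the letter G that is G.

G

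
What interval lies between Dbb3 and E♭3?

The letter names run D→E, a span of 1 letter step, so the interval is some kind of second.
Dbb to Eb is 3 semitones. A major second is 2, so 3 makes it augmented.

augmented second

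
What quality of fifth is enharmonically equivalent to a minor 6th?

A minor sixth spans 8 semitones.
A fifth spanning 8 semitones is augmented (the perfect fifth is 7).

augmented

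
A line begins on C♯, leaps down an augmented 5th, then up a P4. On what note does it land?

Bb

An augmented fifth down from C# is F (letter F, 8 semitones down).
A perfect fourth up from F is Bb (letter B, 5 semitones up).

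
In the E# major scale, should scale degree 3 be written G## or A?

G##

Each scale degree takes a distinct letter name. Degree 3 of a scale on E must use the letter G.
G## and A are enharmonically the same pitch, but only G## uses the letter G, so it is the correct spelling here.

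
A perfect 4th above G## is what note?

C##

G up a perfect fourth is C, so the target letter is C.
From G##, a perfect fourth is 5 semitones up: C##.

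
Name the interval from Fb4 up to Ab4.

major third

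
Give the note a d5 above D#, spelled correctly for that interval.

A

A fifth above D lands on the letter A.
A diminished fifth spans 6 semitones, so D# moves to pitch class 9. On the letter A that is A.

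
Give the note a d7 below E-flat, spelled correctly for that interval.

E down a major seventh is F, so the target letter is F.
From Eb, a diminished seventh is 9 semitones down: F#.

F#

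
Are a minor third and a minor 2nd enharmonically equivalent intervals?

No

A minor third spans 3 semitones; a minor second spans 1.
The spans differ, so they are not enharmonic equivalents.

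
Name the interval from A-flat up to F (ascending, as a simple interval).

major sixth

The letter names run A→F, a span of 5 letter steps, so the interval is some kind of sixth.
Ab to F is 9 semitones. A major sixth is 9, so 9 makes it major.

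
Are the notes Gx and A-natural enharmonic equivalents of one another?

G## = pitch class 9 and A = pitch class 9 — the same pitch class, so they are enharmonic equivalents.

Yes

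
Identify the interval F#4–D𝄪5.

The letter names run F→D, a span of 5 letter steps, so the interval is some kind of sixth.
F# to D## is 10 semitones. A major sixth is 9, so 10 makes it augmented.

augmented sixth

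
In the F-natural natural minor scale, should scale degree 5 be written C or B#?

C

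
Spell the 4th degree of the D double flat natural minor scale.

Gbb

Degree 4 takes the letter 3 steps above D, which is G.
In natural minor, degree 4 sits 5 semitones above the tonic. Dbb + 5 semitones is pitch class 5, spelled on G as Gbb.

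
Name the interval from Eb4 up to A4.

augmented fourth

The letter names run E→A, a span of 3 letter steps, so the interval is some kind of fourth.
Eb to A is 6 semitones. A perfect fourth is 5, so 6 makes it augmented.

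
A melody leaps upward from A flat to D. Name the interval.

Counting letters A–B–C–D gives a fourth.
Ab→D = 6 semitones, 1 wider than the perfect fourth (5), so augmented.

augmented fourth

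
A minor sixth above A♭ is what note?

Fb

A up a major sixth is F#, so the target letter is F.
From Ab, a minor sixth is 8 semitones up: Fb.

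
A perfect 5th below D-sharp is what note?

G#

D down a perfect fifth is G, so the target letter is G.
From D#, a perfect fifth is 7 semitones down: G#.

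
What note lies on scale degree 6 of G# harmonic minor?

Degree 6 takes the letter 5 steps above G, which is E.
In harmonic minor, degree 6 sits 8 semitones above the tonic. G# + 8 semitones is pitch class 4, spelled on E as E.

E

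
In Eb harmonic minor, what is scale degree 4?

Degree 4 takes the letter 3 steps above E, which is A.
In harmonic minor, degree 4 sits 5 semitones above the tonic. Eb + 5 semitones is pitch class 8, spelled on A as Ab.

Ab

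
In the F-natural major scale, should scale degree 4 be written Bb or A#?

Each scale degree takes a distinct letter name. Degree 4 of a scale on F must use the letter B.
Bb and A# are enharmonically the same pitch, but only Bb uses the letter B, so it is the correct spelling here.

Bb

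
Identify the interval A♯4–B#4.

major second

Counting letters A–B gives a second.
A#→B# = 2 semitones, exactly the major second.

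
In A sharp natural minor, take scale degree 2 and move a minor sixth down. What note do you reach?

Scale degree 2 of A# natural minor is B#.
A minor sixth (8 semitones) below B# lands on the letter D, giving D##.

D##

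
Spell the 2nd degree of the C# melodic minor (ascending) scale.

D#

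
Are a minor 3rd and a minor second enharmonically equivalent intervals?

No

A minor third spans 3 semitones; a minor second spans 1.
The spans differ, so they are not enharmonic equivalents.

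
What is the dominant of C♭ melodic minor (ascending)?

Gb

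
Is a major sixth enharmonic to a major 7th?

No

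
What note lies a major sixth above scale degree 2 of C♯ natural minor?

Scale degree 2 of C# natural minor is D#.
A major sixth (9 semitones) above D# lands on the letter B, giving B#.

B#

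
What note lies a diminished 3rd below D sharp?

D down a major third is Bb, so the target letter is B.
From D#, a diminished third is 2 semitones down: B##.

B##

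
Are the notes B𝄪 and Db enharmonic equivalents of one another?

Yes

B## is pitch class 1; Db is pitch class 1.
All spellings map to pitch class 1, so they are enharmonically equivalent.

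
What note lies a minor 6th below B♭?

D

A sixth below B lands on the letter D.
A minor sixth spans 8 semitones, so Bb moves to pitch class 2. On the letter D that is D.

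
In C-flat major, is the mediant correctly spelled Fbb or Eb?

Eb

Each scale degree takes a distinct letter name. Degree 3 of a scale on C must use the letter E.
Eb and Fbb are enharmonically the same pitch, but only Eb uses the letter E, so it is the correct spelling here.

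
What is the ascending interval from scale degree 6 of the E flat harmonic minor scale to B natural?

Scale degree 6 of Eb harmonic minor is Cb.
Cb up to B: letters C→B make it a seventh; 12 semitones makes it augmented.

augmented seventh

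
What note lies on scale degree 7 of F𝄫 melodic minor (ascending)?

Ebb

Degree 7 takes the letter 6 steps above F, which is E.
In melodic minor (ascending), degree 7 sits 11 semitones above the tonic. Fbb + 11 semitones is pitch class 2, spelled on E as Ebb.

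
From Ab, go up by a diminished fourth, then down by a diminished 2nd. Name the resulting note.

A diminished fourth up from Ab is Dbb (letter D, 4 semitones up).
A diminished second down from Dbb is C (letter C, 0 semitones down).

C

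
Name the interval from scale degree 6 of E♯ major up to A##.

Scale degree 6 of E# major is C##.
C## up to A##: letters C→A make it a sixth; 9 semitones makes it major.

major sixth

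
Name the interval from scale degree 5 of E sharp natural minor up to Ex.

augmented fourth

Scale degree 5 of E# natural minor is B#.
B# up to E##: letters B→E make it a fourth; 6 semitones makes it augmented.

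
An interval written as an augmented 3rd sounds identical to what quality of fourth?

perfect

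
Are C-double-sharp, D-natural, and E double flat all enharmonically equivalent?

C## = pitch class 2 and D = pitch class 2 and Ebb = pitch class 2 — the same pitch class, so they are enharmonic equivalents.

Yes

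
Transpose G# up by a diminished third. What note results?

A third above G lands on the letter B.
A diminished third spans 2 semitones, so G# moves to pitch class 10. On the letter B that is Bb.

Bb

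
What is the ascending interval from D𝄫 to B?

doubly augmented sixth

The letter names run D→B, a span of 5 letter steps, so the interval is some kind of sixth.
Dbb to B is 11 semitones. A major sixth is 9, so 11 makes it doubly augmented.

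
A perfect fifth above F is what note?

F up a perfect fifth is C, so the target letter is C.
From F, a perfect fifth is 7 semitones up: C.

C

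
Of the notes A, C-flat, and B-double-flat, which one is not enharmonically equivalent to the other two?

Cb

In 12-tone equal temperament, enharmonic equivalents share a pitch class. A is pitch class 9; Cb is pitch class 11; Bbb is pitch class 9.
A and Bbb share pitch class 9, while Cb is pitch class 11.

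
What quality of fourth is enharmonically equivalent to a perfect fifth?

doubly augmented

A perfect fifth spans 7 semitones.
A fourth spanning 7 semitones is doubly augmented (the perfect fourth is 5).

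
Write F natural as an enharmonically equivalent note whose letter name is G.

Gbb

F is pitch class 5. The letter G alone is pitch class 7.
To reach pitch class 5 from G requires an offset of -2 semitones, i.e. double flat: Gbb.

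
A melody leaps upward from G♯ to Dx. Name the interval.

augmented fifth

Counting letters G–A–B–C–D gives a fifth.
G#→D## = 8 semitones, 1 wider than the perfect fifth (7), so augmented.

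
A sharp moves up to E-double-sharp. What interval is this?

augmented fifth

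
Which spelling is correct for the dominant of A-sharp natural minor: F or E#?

Each scale degree takes a distinct letter name. Degree 5 of a scale on A must use the letter E.
E# and F are enharmonically the same pitch, but only E# uses the letter E, so it is the correct spelling here.

E#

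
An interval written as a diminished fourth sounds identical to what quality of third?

major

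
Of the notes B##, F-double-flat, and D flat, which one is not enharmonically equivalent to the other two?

In 12-tone equal temperament, enharmonic equivalents share a pitch class. B## is pitch class 1; Fbb is pitch class 3; Db is pitch class 1.
B## and Db share pitch class 1, while Fbb is pitch class 3.

Fbb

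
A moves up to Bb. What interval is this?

Counting letters A–B gives a second.
A→Bb = 1 semitone, 1 narrower than the major second (2), so minor.

minor second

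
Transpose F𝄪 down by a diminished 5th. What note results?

B##

A fifth below F lands on the letter B.
A diminished fifth spans 6 semitones, so F## moves to pitch class 1. On the letter B that is B##.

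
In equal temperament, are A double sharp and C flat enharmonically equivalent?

Yes

A## is pitch class 11; Cb is pitch class 11.
All spellings map to pitch class 11, so they are enharmonically equivalent.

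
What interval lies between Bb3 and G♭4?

The letter names run B→G, a span of 5 letter steps, so the interval is some kind of sixth.
Bb to Gb is 8 semitones. A major sixth is 9, so 8 makes it minor.

minor sixth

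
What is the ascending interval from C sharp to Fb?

The letter names run C→F, a span of 3 letter steps, so the interval is some kind of fourth.
C# to Fb is 3 semitones. A perfect fourth is 5, so 3 makes it doubly diminished.

doubly diminished fourth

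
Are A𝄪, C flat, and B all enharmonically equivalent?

Yes

A## is pitch class 11; Cb is pitch class 11; B is pitch class 11.
All spellings map to pitch class 11, so they are enharmonically equivalent.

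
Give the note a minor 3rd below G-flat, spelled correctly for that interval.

Eb

A third below G lands on the letter E.
A minor third spans 3 semitones, so Gb moves to pitch class 3. On the letter E that is Eb.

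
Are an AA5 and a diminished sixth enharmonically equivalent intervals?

A doubly augmented fifth spans 9 semitones; a diminished sixth spans 7.
The spans differ, so they are not enharmonic equivalents.

No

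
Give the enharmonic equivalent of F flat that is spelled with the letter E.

Plain E sits at the same pitch as Fb, so on the letter E the same pitch needs a natural: E.

E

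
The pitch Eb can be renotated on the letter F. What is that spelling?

Eb is pitch class 3. The letter F alone is pitch class 5.
To reach pitch class 3 from F requires an offset of -2 semitones, i.e. double flat: Fbb.

Fbb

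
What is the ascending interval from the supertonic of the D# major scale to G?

diminished third

The supertonic of D# major is E#.
E# up to G: letters E→G make it a third; 2 semitones makes it diminished.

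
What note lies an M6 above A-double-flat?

A up a major sixth is F#, so the target letter is F.
From Abb, a major sixth is 9 semitones up: Fb.

Fb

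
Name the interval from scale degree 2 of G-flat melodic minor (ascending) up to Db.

perfect fourth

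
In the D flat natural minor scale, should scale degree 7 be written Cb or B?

Cb

Each scale degree takes a distinct letter name. Degree 7 of a scale on D must use the letter C.
Cb and B are enharmonically the same pitch, but only Cb uses the letter C, so it is the correct spelling here.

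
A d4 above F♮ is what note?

A fourth above F lands on the letter B.
A diminished fourth spans 4 semitones, so F moves to pitch class 9. On the letter B that is Bbb.

Bbb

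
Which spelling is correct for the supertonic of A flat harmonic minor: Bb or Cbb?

Each scale degree takes a distinct letter name. Degree 2 of a scale on A must use the letter B.
Bb and Cbb are enharmonically the same pitch, but only Bb uses the letter B, so it is the correct spelling here.

Bb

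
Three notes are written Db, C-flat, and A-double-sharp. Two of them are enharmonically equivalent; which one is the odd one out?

In 12-tone equal temperament, enharmonic equivalents share a pitch class. Db is pitch class 1; Cb is pitch class 11; A## is pitch class 11.
Cb and A## share pitch class 11, while Db is pitch class 1.

Db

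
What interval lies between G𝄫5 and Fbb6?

minor seventh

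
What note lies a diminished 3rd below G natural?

E#

G down a major third is Eb, so the target letter is E.
From G, a diminished third is 2 semitones down: E#.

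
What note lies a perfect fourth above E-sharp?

A#

E up a perfect fourth is A, so the target letter is A.
From E#, a perfect fourth is 5 semitones up: A#.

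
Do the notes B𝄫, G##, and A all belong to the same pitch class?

Yes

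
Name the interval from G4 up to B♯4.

Counting letters G–A–B gives a third.
G→B# = 5 semitones, 1 wider than the major third (4), so augmented.

augmented third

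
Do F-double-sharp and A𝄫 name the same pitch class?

Yes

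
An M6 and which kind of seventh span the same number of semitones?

A major sixth spans 9 semitones.
A seventh spanning 9 semitones is diminished (the major seventh is 11).

diminished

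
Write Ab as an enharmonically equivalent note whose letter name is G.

Plain G sits 1 semitone below Ab, so on the letter G the same pitch needs a sharp: G#.

G#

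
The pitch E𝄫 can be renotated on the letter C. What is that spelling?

C##

Plain C sits 2 semitones below Ebb, so on the letter C the same pitch needs a double sharp: C##.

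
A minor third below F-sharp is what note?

A third below F lands on the letter D.
A minor third spans 3 semitones, so F# moves to pitch class 3. On the letter D that is D#.

D#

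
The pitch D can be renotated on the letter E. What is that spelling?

Ebb

D is pitch class 2. The letter E alone is pitch class 4.
To reach pitch class 2 from E requires an offset of -2 semitones, i.e. double flat: Ebb.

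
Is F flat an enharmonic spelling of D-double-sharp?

Yes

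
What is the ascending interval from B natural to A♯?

major seventh

The letter names run B→A, a span of 6 letter steps, so the interval is some kind of seventh.
B to A# is 11 semitones. A major seventh is 11, so 11 makes it major.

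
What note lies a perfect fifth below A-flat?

A fifth below A lands on the letter D.
A perfect fifth spans 7 semitones, so Ab moves to pitch class 1. On the letter D that is Db.

Db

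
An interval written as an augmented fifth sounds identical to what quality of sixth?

An augmented fifth spans 8 semitones.
A sixth spanning 8 semitones is minor (the major sixth is 9).

minor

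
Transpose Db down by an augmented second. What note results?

A second below D lands on the letter C.
An augmented second spans 3 semitones, so Db moves to pitch class 10. On the letter C that is Cbb.

Cbb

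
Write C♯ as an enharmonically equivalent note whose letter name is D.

Plain D sits 1 semitone above C#, so on the letter D the same pitch needs a flat: Db.

Db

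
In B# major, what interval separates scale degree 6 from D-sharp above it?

diminished fifth

Scale degree 6 of B# major is G##.
G## up to D#: letters G→D make it a fifth; 6 semitones makes it diminished.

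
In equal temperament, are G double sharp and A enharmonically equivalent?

Yes

G## = pitch class 9 and A = pitch class 9 — the same pitch class, so they are enharmonic equivalents.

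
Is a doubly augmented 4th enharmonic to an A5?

No

A doubly augmented fourth spans 7 semitones; an augmented fifth spans 8.
The spans differ, so they are not enharmonic equivalents.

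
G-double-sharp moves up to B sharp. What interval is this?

minor third

Counting letters G–A–B gives a third.
G##→B# = 3 semitones, 1 narrower than the major third (4), so minor.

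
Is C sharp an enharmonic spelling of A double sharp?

Two spellings are enharmonically equivalent only if they share a pitch class.
Here C# → 1, A## → 11; 1 ≠ 11, so they are not.

No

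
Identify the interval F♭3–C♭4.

The letter names run F→C, a span of 4 letter steps, so the interval is some kind of fifth.
Fb to Cb is 7 semitones. A perfect fifth is 7, so 7 makes it perfect.

perfect fifth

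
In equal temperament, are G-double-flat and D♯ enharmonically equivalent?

No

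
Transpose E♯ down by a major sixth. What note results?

A sixth below E lands on the letter G.
A major sixth spans 9 semitones, so E# moves to pitch class 8. On the letter G that is G#.

G#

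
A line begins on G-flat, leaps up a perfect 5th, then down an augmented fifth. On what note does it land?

A perfect fifth up from Gb is Db (letter D, 7 semitones up).
An augmented fifth down from Db is Gbb (letter G, 8 semitones down).

Gbb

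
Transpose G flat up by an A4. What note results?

A fourth above G lands on the letter C.
An augmented fourth spans 6 semitones, so Gb moves to pitch class 0. On the letter C that is C.

C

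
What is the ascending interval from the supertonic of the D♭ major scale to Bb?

perfect fifth

The supertonic of Db major is Eb.
Eb up to Bb: letters E→B make it a fifth; 7 semitones makes it perfect.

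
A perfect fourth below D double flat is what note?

A fourth below D lands on the letter A.
A perfect fourth spans 5 semitones, so Dbb moves to pitch class 7. On the letter A that is Abb.

Abb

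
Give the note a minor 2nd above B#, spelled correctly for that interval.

A second above B lands on the letter C.
A minor second spans 1 semitone, so B# moves to pitch class 1. On the letter C that is C#.

C#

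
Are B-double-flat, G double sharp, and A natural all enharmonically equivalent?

Yes

Bbb is pitch class 9; G## is pitch class 9; A is pitch class 9.
All spellings map to pitch class 9, so they are enharmonically equivalent.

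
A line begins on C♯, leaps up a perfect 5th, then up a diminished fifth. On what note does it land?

A perfect fifth up from C# is G# (letter G, 7 semitones up).
A diminished fifth up from G# is D (letter D, 6 semitones up).

D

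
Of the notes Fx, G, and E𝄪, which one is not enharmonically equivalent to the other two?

E##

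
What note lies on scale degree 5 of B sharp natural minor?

F##

The B# natural minor scale runs B# C## D# E# F## G# A#.
Degree 5 is F##.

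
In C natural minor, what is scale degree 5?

Degree 5 takes the letter 4 steps above C, which is G.
In natural minor, degree 5 sits 7 semitones above the tonic. C + 7 semitones is pitch class 7, spelled on G as G.

G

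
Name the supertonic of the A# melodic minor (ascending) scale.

B#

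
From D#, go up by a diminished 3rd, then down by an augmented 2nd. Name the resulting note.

A diminished third up from D# is F (letter F, 2 semitones up).
An augmented second down from F is Ebb (letter E, 3 semitones down).

Ebb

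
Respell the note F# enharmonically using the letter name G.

Gb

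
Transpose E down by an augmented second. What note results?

Db

A second below E lands on the letter D.
An augmented second spans 3 semitones, so E moves to pitch class 1. On the letter D that is Db.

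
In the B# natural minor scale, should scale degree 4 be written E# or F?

E#

Each scale degree takes a distinct letter name. Degree 4 of a scale on B must use the letter E.
E# and F are enharmonically the same pitch, but only E# uses the letter E, so it is the correct spelling here.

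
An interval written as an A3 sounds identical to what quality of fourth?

An augmented third spans 5 semitones.
A fourth spanning 5 semitones is perfect (the perfect fourth is 5).

perfect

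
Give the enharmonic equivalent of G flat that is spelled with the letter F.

F#

Gb is pitch class 6. The letter F alone is pitch class 5.
To reach pitch class 6 from F requires an offset of +1 semitone, i.e. sharp: F#.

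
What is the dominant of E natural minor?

Degree 5 takes the letter 4 steps above E, which is B.
In natural minor, degree 5 sits 7 semitones above the tonic. E + 7 semitones is pitch class 11, spelled on B as B.

B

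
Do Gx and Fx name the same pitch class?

No

G## is pitch class 9; F## is pitch class 7.
The pitch classes differ (9 vs. 7), so they are not enharmonic equivalents.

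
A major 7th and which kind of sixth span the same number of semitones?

doubly augmented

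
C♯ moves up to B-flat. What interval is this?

diminished seventh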